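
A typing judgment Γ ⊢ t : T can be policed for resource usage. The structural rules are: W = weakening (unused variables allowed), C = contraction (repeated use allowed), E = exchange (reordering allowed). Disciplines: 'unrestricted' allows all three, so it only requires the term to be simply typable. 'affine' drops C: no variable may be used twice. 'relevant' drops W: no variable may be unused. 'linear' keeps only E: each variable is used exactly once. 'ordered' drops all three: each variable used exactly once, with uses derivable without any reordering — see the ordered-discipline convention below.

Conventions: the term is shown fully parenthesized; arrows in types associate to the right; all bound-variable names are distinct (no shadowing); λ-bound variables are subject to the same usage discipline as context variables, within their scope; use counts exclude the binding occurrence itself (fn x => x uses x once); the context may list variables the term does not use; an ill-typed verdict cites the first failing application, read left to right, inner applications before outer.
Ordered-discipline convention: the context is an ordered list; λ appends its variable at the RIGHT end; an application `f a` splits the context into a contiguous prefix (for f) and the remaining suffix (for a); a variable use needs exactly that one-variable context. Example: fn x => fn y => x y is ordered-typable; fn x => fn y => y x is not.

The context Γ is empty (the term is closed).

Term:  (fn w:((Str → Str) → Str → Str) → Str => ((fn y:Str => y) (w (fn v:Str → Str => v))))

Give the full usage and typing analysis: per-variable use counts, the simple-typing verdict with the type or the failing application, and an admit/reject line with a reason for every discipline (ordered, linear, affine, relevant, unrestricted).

counts: w (λ-bound) ×1, y (λ-bound) ×1, v (λ-bound) ×1
uses in reading order: y, w, v
typing: the term checks, with type (((Str → Str) → Str → Str) → Str) → Str
ordered ✓ (one use each (w, y, v); ordered split holds)
linear ✓ (single use per variable (w, y, v))
affine ✓ (at most one use each (w, y, v))
relevant ✓ (every one of w, y, v appears)
unrestricted ✓ (typability at (((Str → Str) → Str → Str) → Str) → Str is all that's needed)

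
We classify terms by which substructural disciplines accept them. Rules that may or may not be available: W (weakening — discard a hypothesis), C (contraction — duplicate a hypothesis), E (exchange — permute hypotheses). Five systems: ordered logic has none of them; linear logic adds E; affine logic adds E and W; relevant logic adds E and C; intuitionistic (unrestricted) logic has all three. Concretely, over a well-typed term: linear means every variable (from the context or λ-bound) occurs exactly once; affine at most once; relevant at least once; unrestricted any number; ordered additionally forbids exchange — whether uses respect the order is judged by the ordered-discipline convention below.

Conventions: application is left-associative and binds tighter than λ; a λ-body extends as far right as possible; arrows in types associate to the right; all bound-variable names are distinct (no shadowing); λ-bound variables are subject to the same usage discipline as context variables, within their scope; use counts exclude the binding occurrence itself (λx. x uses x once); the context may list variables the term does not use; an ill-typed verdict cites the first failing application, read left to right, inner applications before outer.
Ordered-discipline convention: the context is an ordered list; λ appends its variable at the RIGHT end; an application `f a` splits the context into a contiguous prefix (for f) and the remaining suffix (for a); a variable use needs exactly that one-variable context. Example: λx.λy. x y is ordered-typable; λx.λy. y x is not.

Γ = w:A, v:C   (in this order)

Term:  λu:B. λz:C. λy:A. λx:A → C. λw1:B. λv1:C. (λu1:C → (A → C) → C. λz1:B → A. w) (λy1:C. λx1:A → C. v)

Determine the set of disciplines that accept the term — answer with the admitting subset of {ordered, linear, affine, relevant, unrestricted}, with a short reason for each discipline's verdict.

admitted in: affine, unrestricted
use counts: w: 1×; v: 1×; u [bound]: 0×; z [bound]: 0×; y [bound]: 0×; x [bound]: 0×; w1 [bound]: 0×; v1 [bound]: 0×; u1 [bound]: 0×; z1 [bound]: 0×; y1 [bound]: 0×; x1 [bound]: 0×
order of uses: w, v
typing: ✓ — B → C → A → (A → C) → B → C → (B → A) → A
ordered: ✗ — u, z, y, x, w1, v1, u1, z1, y1, x1 left unused
linear: ✗ — u, z, y, x, w1, v1, u1, z1, y1, x1 left unused
affine: ✓ — no duplicate uses among w, v, u, z, y, x, w1, v1, u1, z1, y1, x1
relevant: ✗ — u, z, y, x, w1, v1, u1, z1, y1, x1 left unused
unrestricted: ✓ — type-checks (B → C → A → (A → C) → B → C → (B → A) → A) and nothing is barred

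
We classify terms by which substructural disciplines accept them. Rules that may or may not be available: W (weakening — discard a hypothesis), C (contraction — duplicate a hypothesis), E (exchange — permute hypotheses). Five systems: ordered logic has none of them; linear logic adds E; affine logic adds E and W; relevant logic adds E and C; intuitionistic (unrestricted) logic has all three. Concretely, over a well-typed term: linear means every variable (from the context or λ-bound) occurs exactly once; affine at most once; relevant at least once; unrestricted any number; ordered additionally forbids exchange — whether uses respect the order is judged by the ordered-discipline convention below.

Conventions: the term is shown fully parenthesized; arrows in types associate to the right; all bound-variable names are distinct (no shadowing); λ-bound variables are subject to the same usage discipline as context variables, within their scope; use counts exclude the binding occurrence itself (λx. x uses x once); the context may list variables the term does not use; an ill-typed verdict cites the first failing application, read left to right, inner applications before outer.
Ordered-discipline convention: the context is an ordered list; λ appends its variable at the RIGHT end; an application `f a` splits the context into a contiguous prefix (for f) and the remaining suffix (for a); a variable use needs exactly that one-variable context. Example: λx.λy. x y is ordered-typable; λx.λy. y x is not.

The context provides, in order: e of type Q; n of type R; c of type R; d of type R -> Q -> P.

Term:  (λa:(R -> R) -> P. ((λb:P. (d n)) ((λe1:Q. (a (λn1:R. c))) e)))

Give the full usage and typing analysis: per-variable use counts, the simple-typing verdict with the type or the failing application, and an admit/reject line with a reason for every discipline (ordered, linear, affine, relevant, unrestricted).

usage: e ×1, n ×1, c ×1, d ×1, a (λ-bound) ×1, b (λ-bound) ×0, e1 (λ-bound) ×0, n1 (λ-bound) ×0
order of uses: d, n, a, c, e
typing: the term checks, with type ((R -> R) -> P) -> Q -> P
ordered: ✗, b, e1, n1 left unused
linear: ✗, b, e1, n1 left unused
affine: ✓, e, n, c, d, a, b, e1, n1: no repeats, contraction unneeded
relevant: ✗, b, e1, n1 left unused
unrestricted: ✓, simply typable at ((R -> R) -> P) -> Q -> P; W, C, E all held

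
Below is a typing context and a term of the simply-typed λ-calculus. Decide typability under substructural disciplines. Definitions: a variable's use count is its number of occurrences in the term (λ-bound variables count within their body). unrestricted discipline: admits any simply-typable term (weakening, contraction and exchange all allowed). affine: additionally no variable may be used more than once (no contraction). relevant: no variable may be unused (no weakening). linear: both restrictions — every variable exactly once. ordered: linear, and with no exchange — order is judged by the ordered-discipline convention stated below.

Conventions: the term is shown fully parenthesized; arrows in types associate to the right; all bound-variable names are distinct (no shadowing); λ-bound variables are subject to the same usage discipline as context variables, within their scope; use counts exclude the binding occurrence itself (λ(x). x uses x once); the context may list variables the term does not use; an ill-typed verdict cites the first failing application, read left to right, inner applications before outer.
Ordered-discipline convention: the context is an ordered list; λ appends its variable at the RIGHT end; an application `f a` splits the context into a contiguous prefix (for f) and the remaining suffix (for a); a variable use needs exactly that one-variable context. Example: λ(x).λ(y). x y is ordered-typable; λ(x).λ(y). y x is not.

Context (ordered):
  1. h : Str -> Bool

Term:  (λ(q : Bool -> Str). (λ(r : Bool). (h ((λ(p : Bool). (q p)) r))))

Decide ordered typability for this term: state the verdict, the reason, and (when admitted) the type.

yes — h, q, r, p: once each, no exchange needed; term : (Bool -> Str) -> Bool -> Bool
variable uses: h=1, q (bound)=1, r (bound)=1, p (bound)=1
left-to-right use order: h, q, p, r
typing: well-typed at (Bool -> Str) -> Bool -> Bool
per-discipline verdicts: ordered ✓; linear ✓; affine ✓; relevant ✓; unrestricted ✓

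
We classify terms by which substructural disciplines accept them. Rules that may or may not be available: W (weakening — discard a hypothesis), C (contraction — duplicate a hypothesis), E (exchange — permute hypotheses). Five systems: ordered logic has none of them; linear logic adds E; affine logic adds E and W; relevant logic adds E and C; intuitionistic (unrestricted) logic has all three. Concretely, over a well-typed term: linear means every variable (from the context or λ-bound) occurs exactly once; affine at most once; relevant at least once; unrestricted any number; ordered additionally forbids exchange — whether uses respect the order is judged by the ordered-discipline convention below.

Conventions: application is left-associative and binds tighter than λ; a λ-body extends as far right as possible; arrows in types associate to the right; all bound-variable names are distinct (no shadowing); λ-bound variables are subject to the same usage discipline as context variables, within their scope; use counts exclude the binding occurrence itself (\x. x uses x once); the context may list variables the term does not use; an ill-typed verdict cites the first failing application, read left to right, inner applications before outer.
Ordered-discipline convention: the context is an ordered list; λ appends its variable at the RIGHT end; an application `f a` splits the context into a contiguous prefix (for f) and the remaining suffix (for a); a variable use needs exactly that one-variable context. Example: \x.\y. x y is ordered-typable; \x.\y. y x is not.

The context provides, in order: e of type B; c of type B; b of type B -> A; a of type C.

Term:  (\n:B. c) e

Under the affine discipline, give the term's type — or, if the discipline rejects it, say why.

term : B
usage: e ×1, c ×1, b ×0, a ×0, n [bound] ×0
left-to-right use order: c, e
typing: the term checks, with type B
per-discipline verdicts: ordered ✗ | linear ✗ | affine ✓ | relevant ✗ | unrestricted ✓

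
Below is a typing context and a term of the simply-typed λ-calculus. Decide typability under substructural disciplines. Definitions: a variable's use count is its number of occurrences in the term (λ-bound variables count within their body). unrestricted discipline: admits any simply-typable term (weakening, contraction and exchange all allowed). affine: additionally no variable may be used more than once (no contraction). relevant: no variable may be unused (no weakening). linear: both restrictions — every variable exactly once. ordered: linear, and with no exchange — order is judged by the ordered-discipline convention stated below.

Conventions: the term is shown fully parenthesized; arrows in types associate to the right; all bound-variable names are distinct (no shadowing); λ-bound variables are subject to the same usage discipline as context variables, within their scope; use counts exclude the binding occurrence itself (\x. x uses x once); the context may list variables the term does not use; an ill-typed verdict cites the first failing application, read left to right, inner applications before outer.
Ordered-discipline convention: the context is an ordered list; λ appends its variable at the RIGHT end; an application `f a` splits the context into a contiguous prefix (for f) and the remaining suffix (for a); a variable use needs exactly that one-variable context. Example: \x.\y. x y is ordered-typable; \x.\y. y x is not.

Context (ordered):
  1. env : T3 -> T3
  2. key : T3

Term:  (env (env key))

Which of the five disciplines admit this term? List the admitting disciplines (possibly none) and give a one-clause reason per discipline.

admitted by: relevant, unrestricted
use counts: env: 2; key: 1
use order (left to right): env, env, key
typing: the term checks, with type T3
ordered ✗ (uses contraction: env ×2)
linear ✗ (uses contraction: env ×2)
affine ✗ (uses contraction: env ×2)
relevant ✓ (every one of env, key appears)
unrestricted ✓ (typability at T3 is all that's needed)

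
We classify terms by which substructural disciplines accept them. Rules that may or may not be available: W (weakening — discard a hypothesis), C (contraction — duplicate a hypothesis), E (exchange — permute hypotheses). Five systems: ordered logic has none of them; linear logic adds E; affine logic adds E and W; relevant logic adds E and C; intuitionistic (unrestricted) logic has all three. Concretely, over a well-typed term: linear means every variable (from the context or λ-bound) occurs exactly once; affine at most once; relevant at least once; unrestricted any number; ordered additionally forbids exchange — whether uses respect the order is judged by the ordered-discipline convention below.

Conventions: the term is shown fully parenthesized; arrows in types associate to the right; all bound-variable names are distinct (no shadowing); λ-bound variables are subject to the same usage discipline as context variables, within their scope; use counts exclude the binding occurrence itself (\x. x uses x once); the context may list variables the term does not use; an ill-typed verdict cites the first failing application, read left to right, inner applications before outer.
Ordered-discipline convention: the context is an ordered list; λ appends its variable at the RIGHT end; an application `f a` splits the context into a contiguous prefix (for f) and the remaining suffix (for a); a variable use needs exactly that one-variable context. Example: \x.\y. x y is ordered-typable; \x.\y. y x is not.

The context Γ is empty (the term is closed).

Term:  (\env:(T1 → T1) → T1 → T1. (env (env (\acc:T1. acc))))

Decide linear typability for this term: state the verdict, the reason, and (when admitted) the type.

no — needs contraction — env ×2
use counts: env [bound]=2; acc [bound]=1
left-to-right use order: env, env, acc
typing: the term checks, with type ((T1 → T1) → T1 → T1) → T1 → T1
summary: ordered ✗ · linear ✗ · affine ✗ · relevant ✓ · unrestricted ✓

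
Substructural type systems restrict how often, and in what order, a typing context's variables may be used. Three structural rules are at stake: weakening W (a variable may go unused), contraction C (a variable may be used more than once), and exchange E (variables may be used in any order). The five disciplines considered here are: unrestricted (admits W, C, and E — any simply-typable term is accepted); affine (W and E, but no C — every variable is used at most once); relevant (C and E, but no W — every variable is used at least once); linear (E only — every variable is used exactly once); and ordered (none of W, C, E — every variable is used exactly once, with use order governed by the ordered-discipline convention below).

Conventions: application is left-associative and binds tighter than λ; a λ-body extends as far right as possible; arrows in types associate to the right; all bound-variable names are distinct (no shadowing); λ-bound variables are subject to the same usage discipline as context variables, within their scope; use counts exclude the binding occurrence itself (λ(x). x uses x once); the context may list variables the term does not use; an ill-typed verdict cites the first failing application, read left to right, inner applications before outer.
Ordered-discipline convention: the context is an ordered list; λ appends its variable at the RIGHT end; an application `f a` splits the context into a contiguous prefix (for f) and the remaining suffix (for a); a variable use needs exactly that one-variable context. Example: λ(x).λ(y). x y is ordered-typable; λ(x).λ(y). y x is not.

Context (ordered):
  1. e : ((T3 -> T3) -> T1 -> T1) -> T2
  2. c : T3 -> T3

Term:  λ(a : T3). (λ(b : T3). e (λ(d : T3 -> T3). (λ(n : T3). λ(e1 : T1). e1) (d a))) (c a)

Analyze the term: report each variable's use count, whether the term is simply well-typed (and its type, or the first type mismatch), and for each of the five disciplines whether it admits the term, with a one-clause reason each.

usage: e: 1×; c: 1×; a [bound]: 2×; b [bound]: 0×; d [bound]: 1×; n [bound]: 0×; e1 [bound]: 1×
order of uses: e, e1, d, a, c, a
typing: well-typed at T3 -> T2
ordered ✗ (needs contraction — a ×2; needs weakening: b, n unused)
linear ✗ (needs contraction — a ×2; needs weakening: b, n unused)
affine ✗ (needs contraction — a ×2)
relevant ✗ (needs weakening: b, n unused)
unrestricted ✓ (typability at T3 -> T2 is all that's needed)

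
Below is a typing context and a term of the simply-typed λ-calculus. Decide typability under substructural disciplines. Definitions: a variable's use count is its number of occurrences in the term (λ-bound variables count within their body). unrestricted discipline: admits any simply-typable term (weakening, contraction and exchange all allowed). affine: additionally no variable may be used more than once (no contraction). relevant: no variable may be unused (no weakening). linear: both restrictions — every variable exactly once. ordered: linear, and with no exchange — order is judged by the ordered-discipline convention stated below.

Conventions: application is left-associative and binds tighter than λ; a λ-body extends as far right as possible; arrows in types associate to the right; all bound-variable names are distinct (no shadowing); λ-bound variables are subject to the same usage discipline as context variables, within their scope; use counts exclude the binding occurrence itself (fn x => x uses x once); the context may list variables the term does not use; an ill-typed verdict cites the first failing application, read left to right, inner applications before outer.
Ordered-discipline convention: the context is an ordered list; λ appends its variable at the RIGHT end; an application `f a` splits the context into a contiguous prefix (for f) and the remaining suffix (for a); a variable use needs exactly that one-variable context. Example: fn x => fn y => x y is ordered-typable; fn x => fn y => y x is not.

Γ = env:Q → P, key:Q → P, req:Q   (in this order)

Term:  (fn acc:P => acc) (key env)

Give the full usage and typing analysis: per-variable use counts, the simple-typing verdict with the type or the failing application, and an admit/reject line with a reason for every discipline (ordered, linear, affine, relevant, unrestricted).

use counts: env=1, key=1, req=0, acc [bound]=1
uses in reading order: acc, key, env
typing: ill-typed: argument of type Q → P where Q is required
ordered ✗ (fails simple typing)
linear ✗ (a type mismatch blocks all five)
affine ✗ (the type mismatch rejects it)
relevant ✗ (not simply typable)
unrestricted ✗ (fails simple typing)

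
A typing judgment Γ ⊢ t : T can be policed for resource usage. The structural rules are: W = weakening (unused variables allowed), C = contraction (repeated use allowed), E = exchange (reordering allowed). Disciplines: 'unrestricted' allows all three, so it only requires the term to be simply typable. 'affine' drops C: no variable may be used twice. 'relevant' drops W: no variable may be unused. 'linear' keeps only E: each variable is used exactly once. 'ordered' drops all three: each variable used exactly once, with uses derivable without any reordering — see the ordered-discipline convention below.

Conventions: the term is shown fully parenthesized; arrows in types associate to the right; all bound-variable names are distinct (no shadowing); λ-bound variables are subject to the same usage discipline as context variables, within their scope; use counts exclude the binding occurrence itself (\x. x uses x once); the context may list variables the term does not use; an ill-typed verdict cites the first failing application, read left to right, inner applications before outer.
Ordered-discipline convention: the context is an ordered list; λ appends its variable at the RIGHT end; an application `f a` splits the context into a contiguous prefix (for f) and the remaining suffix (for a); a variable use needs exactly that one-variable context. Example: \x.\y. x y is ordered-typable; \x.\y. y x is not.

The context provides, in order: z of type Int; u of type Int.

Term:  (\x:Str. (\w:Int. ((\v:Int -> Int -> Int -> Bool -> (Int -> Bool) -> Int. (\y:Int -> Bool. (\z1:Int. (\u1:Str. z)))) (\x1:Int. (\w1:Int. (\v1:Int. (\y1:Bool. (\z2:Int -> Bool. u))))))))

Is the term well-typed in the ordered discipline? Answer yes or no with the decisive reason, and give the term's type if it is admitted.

no — x, w, v, y, z1, u1, x1, w1, v1, y1, z2 never used (weakening)
variable uses: z: 1×, u: 1×, x [bound]: 0×, w [bound]: 0×, v [bound]: 0×, y [bound]: 0×, z1 [bound]: 0×, u1 [bound]: 0×, x1 [bound]: 0×, w1 [bound]: 0×, v1 [bound]: 0×, y1 [bound]: 0×, z2 [bound]: 0×
left-to-right use order: z, u
typing: the term checks, with type Str -> Int -> (Int -> Bool) -> Int -> Str -> Int
across the five disciplines: ordered ✗; linear ✗; affine ✓; relevant ✗; unrestricted ✓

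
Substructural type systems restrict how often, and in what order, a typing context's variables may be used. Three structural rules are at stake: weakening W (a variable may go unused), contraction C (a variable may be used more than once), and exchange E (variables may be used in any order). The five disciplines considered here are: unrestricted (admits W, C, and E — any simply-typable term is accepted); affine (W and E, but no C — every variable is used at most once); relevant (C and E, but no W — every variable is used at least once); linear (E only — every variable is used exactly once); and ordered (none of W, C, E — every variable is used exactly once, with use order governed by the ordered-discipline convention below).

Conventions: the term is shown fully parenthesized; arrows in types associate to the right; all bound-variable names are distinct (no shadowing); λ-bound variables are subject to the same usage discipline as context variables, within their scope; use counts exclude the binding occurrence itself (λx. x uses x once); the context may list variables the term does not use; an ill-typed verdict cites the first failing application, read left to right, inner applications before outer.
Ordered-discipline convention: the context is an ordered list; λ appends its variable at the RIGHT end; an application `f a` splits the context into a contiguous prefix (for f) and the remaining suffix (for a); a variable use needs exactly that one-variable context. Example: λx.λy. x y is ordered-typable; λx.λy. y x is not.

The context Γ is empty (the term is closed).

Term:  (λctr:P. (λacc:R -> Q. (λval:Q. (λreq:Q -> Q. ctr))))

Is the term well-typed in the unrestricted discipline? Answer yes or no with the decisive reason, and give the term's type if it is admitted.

yes — well-typed at P -> (R -> Q) -> Q -> (Q -> Q) -> P; no restrictions here; term : P -> (R -> Q) -> Q -> (Q -> Q) -> P
usage: ctr [bound]=1, acc [bound]=0, val [bound]=0, req [bound]=0
uses in reading order: ctr
typing: ✓ — P -> (R -> Q) -> Q -> (Q -> Q) -> P
per-discipline verdicts: ordered ✗; linear ✗; affine ✓; relevant ✗; unrestricted ✓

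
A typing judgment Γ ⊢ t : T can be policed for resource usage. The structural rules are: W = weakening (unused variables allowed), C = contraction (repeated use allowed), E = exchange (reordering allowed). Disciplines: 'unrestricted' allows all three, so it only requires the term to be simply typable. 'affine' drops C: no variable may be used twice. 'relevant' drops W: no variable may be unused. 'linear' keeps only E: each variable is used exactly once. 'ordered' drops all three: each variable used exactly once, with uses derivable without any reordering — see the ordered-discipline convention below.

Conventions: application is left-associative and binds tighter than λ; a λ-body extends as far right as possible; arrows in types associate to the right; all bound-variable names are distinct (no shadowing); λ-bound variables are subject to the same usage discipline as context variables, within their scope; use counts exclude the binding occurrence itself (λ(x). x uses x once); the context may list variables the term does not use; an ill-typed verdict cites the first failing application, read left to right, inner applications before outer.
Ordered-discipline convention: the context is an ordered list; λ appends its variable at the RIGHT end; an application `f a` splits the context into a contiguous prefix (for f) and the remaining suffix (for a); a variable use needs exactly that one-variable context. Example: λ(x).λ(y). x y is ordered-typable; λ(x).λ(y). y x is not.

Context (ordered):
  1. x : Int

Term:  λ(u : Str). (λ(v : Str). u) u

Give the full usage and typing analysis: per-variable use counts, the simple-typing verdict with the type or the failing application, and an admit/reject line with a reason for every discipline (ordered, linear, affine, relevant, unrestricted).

use counts: x: 0×; u [bound]: 2×; v [bound]: 0×
uses in reading order: u, u
typing: ✓ — Str → Str
ordered ✗ (u ×2 used more than once (contraction); needs weakening: x, v unused)
linear ✗ (u ×2 used more than once (contraction); needs weakening: x, v unused)
affine ✗ (u ×2 used more than once (contraction))
relevant ✗ (needs weakening: x, v unused)
unrestricted ✓ (simply typable at Str → Str; W, C, E all held)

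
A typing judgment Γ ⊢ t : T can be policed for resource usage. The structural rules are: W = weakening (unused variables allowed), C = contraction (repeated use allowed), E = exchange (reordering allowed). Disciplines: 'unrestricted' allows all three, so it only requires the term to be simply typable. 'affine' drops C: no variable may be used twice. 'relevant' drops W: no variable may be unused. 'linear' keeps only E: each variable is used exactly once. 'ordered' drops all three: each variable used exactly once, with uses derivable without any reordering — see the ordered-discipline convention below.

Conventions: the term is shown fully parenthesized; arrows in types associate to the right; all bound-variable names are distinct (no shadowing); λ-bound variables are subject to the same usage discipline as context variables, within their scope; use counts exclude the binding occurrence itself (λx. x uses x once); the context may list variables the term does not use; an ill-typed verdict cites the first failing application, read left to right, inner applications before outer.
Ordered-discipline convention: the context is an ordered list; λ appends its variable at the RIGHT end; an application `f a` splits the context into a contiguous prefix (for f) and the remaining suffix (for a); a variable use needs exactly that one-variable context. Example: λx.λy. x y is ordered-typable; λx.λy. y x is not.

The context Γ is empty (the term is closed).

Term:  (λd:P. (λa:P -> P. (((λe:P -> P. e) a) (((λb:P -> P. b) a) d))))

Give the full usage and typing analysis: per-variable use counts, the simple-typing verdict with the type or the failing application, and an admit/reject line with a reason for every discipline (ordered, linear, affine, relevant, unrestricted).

usage: d (λ-bound)=1; a (λ-bound)=2; e (λ-bound)=1; b (λ-bound)=1
use order (left to right): e, a, b, a, d
typing: well-typed — term : P -> (P -> P) -> P
ordered: ✗, uses contraction: a ×2
linear: ✗, uses contraction: a ×2
affine: ✗, uses contraction: a ×2
relevant: ✓, none of d, a, e, b goes unused
unrestricted: ✓, typability at P -> (P -> P) -> P is all that's needed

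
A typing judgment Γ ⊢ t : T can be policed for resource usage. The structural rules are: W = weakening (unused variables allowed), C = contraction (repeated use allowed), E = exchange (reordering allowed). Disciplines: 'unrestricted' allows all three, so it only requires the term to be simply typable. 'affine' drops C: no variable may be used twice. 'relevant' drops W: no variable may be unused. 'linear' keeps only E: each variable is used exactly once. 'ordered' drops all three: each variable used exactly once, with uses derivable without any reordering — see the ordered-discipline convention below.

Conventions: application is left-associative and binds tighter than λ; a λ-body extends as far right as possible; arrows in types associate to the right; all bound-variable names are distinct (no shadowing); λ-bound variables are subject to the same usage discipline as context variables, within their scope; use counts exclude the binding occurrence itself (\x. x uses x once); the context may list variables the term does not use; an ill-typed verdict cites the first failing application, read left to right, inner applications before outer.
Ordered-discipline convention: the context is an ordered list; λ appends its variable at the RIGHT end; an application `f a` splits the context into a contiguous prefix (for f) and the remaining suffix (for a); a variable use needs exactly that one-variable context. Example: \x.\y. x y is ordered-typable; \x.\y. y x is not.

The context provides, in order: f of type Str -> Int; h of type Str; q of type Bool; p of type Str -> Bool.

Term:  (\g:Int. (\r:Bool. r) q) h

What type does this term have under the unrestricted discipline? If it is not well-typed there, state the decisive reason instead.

not well-typed under unrestricted — fails simple typing
variable uses: f=0; h=1; q=1; p=0; g (bound)=0; r (bound)=1
order of uses: r, q, h
typing: ill-typed: an application expects Int but receives Str
per-discipline verdicts: ordered ✗; linear ✗; affine ✗; relevant ✗; unrestricted ✗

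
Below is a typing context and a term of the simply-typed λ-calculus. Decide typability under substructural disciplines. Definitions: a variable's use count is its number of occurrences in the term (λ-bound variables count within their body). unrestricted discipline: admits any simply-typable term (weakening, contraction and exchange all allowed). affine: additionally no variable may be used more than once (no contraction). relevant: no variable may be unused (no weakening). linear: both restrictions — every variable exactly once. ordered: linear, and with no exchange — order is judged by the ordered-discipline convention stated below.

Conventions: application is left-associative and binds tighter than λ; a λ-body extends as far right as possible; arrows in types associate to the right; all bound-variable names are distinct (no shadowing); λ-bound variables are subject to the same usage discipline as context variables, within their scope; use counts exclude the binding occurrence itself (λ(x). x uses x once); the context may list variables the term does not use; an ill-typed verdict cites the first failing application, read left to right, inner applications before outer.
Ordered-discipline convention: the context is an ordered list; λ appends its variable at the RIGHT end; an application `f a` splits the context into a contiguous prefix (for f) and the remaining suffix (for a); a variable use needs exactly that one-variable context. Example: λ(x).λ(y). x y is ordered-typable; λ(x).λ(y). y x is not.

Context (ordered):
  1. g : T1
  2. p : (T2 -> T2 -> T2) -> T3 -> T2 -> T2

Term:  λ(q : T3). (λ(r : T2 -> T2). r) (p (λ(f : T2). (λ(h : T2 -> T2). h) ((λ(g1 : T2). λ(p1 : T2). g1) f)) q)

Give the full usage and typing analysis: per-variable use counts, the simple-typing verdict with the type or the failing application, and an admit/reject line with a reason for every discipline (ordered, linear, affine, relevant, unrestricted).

use counts: g=0; p=1; q (λ-bound)=1; r (λ-bound)=1; f (λ-bound)=1; h (λ-bound)=1; g1 (λ-bound)=1; p1 (λ-bound)=0
order of uses: r, p, h, g1, f, q
typing: the term checks, with type T3 -> T2 -> T2
ordered: ✗, g, p1 left unused
linear: ✗, g, p1 left unused
affine: ✓, g, p, q, r, f, h, g1, p1: no repeats, contraction unneeded
relevant: ✗, g, p1 left unused
unrestricted: ✓, well-typed at T3 -> T2 -> T2; no restrictions here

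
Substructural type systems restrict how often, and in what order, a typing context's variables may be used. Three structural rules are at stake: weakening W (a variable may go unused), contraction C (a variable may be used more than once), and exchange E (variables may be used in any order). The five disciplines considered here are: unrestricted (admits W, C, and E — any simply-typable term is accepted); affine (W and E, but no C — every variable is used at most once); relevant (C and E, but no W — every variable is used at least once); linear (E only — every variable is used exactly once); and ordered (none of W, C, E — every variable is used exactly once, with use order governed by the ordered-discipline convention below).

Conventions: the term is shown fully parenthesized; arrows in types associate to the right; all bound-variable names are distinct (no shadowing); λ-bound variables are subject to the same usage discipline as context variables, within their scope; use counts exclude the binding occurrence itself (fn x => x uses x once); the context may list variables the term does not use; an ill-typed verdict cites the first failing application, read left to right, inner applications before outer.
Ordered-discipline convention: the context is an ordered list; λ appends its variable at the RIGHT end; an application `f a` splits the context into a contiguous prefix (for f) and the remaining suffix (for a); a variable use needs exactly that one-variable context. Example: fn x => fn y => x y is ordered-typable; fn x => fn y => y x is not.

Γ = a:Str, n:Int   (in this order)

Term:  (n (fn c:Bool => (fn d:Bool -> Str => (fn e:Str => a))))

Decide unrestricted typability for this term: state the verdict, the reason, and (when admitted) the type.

no — fails simple typing
use counts: a=1; n=1; c (bound)=0; d (bound)=0; e (bound)=0
left-to-right use order: n, a
typing: ill-typed: non-function type Int applied to an argument
per-discipline verdicts: ordered ✗ · linear ✗ · affine ✗ · relevant ✗ · unrestricted ✗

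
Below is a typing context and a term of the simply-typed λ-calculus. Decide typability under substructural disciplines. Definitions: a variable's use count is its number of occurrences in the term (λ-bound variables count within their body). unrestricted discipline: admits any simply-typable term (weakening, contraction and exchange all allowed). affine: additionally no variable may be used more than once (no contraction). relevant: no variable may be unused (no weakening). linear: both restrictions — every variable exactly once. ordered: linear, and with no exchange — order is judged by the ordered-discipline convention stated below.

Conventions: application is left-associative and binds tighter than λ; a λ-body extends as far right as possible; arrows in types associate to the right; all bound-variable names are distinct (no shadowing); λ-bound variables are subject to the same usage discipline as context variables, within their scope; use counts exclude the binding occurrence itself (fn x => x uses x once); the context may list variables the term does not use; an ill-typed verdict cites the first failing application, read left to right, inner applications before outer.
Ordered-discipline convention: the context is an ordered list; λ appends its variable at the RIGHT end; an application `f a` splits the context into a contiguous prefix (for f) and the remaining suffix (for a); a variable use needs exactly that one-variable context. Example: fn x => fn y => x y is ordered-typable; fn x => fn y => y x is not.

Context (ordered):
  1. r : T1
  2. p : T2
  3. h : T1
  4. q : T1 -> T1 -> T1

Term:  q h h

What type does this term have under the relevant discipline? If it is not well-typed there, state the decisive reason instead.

not well-typed under relevant — r, p never used (weakening)
use counts: r: 0×, p: 0×, h: 2×, q: 1×
uses in reading order: q, h, h
typing: well-typed at T1
per-discipline verdicts: ordered ✗; linear ✗; affine ✗; relevant ✗; unrestricted ✓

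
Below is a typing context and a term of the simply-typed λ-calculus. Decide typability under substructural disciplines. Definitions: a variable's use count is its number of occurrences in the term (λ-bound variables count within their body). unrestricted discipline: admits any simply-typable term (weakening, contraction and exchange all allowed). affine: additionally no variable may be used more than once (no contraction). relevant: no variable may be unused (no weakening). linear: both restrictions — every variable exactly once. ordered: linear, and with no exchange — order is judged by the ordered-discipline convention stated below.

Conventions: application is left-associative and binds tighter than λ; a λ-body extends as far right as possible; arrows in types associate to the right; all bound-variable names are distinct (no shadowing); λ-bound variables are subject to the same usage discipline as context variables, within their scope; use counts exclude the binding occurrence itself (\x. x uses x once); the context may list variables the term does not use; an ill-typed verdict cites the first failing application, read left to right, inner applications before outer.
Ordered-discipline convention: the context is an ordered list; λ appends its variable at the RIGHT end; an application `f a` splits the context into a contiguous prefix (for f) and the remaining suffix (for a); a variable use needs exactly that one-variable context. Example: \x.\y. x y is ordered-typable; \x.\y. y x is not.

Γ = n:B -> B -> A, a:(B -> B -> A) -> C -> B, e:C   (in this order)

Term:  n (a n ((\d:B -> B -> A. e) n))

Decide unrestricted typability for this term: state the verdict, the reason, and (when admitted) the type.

yes — typability at B -> A is all that's needed; term : B -> A
counts: n: 3×, a: 1×, e: 1×, d (λ-bound): 0×
uses in reading order: n, a, n, e, n
typing: well-typed — term : B -> A
all disciplines: ordered ✗, linear ✗, affine ✗, relevant ✗, unrestricted ✓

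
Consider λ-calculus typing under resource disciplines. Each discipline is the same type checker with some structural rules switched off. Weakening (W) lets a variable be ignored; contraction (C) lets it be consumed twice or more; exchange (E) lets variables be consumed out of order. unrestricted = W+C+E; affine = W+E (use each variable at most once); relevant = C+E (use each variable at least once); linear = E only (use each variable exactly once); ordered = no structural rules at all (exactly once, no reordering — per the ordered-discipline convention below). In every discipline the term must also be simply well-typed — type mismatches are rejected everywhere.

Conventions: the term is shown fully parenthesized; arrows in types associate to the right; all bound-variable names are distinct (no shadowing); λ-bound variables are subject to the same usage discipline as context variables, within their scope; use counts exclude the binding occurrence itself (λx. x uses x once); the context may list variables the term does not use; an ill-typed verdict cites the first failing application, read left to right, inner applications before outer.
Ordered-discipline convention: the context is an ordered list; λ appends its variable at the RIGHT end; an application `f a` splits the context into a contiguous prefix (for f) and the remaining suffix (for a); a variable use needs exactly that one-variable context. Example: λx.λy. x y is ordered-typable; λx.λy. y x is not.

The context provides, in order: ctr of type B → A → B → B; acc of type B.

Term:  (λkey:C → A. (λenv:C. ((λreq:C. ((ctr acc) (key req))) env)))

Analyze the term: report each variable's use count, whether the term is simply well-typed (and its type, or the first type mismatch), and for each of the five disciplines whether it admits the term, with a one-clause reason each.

variable uses: ctr: 1, acc: 1, key (λ-bound): 1, env (λ-bound): 1, req (λ-bound): 1
order of uses: ctr, acc, key, req, env
typing: well-typed — term : (C → A) → C → B → B
ordered ✓ (ctr, acc, key, env, req: once each, no exchange needed)
linear ✓ (ctr, acc, key, env, req: one use apiece)
affine ✓ (at most one use each (ctr, acc, key, env, req))
relevant ✓ (at least one use each (ctr, acc, key, env, req))
unrestricted ✓ (simply typable at (C → A) → C → B → B; W, C, E all held)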